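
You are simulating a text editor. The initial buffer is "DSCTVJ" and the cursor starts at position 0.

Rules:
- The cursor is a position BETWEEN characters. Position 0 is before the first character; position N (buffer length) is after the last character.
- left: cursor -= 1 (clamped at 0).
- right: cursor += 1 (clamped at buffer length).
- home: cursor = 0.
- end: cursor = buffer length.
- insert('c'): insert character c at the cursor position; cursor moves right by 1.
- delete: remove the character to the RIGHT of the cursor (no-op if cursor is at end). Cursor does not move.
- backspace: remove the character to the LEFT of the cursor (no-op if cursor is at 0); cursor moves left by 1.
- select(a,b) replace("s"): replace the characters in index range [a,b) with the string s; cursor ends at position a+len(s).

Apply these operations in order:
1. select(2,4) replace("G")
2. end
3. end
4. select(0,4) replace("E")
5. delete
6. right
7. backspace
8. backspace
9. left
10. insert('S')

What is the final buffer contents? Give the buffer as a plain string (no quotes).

After op 1 (select(2,4) replace("G")): buf='DSGVJ' cursor=3
After op 2 (end): buf='DSGVJ' cursor=5
After op 3 (end): buf='DSGVJ' cursor=5
After op 4 (select(0,4) replace("E")): buf='EJ' cursor=1
After op 5 (delete): buf='E' cursor=1
After op 6 (right): buf='E' cursor=1
After op 7 (backspace): buf='(empty)' cursor=0
After op 8 (backspace): buf='(empty)' cursor=0
After op 9 (left): buf='(empty)' cursor=0
After op 10 (insert('S')): buf='S' cursor=1

Answer: S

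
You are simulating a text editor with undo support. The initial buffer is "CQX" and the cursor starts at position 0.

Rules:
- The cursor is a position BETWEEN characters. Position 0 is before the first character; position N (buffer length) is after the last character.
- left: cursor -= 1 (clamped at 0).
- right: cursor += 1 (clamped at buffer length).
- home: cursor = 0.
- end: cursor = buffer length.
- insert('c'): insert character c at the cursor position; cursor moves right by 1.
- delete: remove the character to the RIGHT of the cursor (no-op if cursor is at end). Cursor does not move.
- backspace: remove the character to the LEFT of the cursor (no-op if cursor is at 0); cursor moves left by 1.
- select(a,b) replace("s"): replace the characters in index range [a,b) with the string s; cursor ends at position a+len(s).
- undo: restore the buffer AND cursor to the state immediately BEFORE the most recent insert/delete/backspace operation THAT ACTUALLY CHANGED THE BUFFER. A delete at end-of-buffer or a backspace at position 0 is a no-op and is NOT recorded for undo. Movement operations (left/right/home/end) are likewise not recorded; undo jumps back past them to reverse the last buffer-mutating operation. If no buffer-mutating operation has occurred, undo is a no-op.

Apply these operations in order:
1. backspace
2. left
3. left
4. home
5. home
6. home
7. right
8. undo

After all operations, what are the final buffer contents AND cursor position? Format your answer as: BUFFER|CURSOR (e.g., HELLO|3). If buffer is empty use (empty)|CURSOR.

After op 1 (backspace): buf='CQX' cursor=0
After op 2 (left): buf='CQX' cursor=0
After op 3 (left): buf='CQX' cursor=0
After op 4 (home): buf='CQX' cursor=0
After op 5 (home): buf='CQX' cursor=0
After op 6 (home): buf='CQX' cursor=0
After op 7 (right): buf='CQX' cursor=1
After op 8 (undo): buf='CQX' cursor=1

Answer: CQX|1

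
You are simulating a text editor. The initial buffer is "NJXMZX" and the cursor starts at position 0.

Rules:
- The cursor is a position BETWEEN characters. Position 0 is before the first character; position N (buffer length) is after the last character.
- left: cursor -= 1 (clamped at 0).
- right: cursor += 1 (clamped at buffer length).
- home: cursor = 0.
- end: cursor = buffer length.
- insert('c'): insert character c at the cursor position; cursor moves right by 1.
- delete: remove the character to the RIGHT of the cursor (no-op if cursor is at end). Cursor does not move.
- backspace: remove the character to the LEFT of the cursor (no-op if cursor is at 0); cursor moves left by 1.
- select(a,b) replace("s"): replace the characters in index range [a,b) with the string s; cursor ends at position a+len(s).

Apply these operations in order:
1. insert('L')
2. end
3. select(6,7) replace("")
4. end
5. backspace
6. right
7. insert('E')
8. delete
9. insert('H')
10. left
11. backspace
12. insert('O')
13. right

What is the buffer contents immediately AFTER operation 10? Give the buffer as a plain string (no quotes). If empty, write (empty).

After op 1 (insert('L')): buf='LNJXMZX' cursor=1
After op 2 (end): buf='LNJXMZX' cursor=7
After op 3 (select(6,7) replace("")): buf='LNJXMZ' cursor=6
After op 4 (end): buf='LNJXMZ' cursor=6
After op 5 (backspace): buf='LNJXM' cursor=5
After op 6 (right): buf='LNJXM' cursor=5
After op 7 (insert('E')): buf='LNJXME' cursor=6
After op 8 (delete): buf='LNJXME' cursor=6
After op 9 (insert('H')): buf='LNJXMEH' cursor=7
After op 10 (left): buf='LNJXMEH' cursor=6

Answer: LNJXMEH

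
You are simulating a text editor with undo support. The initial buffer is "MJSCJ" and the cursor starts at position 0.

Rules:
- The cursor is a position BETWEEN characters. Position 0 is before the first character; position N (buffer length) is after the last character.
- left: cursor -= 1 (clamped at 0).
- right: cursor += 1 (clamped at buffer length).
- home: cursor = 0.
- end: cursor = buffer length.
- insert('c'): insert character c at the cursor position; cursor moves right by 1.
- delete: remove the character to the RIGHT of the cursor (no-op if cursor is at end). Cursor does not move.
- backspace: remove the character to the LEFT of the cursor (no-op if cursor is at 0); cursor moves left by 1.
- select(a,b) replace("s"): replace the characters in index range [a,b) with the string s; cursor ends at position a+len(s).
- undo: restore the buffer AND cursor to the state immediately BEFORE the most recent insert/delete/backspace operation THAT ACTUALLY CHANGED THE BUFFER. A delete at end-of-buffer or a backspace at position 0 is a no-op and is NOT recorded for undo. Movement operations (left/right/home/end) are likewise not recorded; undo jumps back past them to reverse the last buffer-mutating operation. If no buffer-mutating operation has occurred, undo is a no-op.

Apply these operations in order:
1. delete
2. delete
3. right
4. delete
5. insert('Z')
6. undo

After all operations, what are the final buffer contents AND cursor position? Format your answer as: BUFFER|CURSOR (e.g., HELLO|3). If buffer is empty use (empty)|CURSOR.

Answer: SJ|1

Derivation:
After op 1 (delete): buf='JSCJ' cursor=0
After op 2 (delete): buf='SCJ' cursor=0
After op 3 (right): buf='SCJ' cursor=1
After op 4 (delete): buf='SJ' cursor=1
After op 5 (insert('Z')): buf='SZJ' cursor=2
After op 6 (undo): buf='SJ' cursor=1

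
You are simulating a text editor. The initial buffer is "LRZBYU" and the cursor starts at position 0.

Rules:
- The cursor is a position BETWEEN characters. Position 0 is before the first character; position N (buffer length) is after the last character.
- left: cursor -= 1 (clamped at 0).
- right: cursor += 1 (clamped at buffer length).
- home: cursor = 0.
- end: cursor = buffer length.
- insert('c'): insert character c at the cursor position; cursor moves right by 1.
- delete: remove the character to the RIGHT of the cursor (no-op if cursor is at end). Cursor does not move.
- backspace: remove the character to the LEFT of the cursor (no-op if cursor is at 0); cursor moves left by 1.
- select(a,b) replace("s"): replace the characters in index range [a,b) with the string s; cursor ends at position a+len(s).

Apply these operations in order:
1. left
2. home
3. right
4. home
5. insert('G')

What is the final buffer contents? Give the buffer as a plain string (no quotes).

After op 1 (left): buf='LRZBYU' cursor=0
After op 2 (home): buf='LRZBYU' cursor=0
After op 3 (right): buf='LRZBYU' cursor=1
After op 4 (home): buf='LRZBYU' cursor=0
After op 5 (insert('G')): buf='GLRZBYU' cursor=1

Answer: GLRZBYU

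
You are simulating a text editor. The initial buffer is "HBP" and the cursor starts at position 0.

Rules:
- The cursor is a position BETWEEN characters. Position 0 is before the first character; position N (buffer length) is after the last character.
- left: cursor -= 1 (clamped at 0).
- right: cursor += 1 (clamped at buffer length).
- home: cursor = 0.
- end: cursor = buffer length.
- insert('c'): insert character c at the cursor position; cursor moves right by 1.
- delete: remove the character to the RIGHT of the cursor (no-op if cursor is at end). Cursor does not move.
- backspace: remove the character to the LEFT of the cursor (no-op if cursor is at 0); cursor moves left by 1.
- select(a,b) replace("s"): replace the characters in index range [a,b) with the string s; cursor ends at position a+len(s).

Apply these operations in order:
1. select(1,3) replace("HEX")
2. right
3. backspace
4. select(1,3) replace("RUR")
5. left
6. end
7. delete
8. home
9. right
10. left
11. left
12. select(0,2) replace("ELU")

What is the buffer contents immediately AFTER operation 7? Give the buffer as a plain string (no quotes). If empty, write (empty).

After op 1 (select(1,3) replace("HEX")): buf='HHEX' cursor=4
After op 2 (right): buf='HHEX' cursor=4
After op 3 (backspace): buf='HHE' cursor=3
After op 4 (select(1,3) replace("RUR")): buf='HRUR' cursor=4
After op 5 (left): buf='HRUR' cursor=3
After op 6 (end): buf='HRUR' cursor=4
After op 7 (delete): buf='HRUR' cursor=4

Answer: HRUR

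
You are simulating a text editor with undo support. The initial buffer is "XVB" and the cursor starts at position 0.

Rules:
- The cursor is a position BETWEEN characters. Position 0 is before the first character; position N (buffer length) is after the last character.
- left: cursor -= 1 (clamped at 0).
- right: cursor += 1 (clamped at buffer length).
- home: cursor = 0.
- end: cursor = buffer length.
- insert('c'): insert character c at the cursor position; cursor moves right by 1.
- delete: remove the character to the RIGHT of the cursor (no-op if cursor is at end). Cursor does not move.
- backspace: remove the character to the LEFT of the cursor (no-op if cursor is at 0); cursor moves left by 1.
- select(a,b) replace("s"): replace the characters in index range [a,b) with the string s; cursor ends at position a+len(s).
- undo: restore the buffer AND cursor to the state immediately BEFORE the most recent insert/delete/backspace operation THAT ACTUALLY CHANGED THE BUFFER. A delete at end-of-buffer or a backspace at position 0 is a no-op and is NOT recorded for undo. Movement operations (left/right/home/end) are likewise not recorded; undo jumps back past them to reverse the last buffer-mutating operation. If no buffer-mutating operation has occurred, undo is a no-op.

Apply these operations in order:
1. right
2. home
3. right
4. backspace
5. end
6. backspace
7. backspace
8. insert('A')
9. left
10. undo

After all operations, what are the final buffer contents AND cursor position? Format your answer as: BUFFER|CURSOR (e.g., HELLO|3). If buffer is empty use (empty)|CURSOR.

Answer: (empty)|0

Derivation:
After op 1 (right): buf='XVB' cursor=1
After op 2 (home): buf='XVB' cursor=0
After op 3 (right): buf='XVB' cursor=1
After op 4 (backspace): buf='VB' cursor=0
After op 5 (end): buf='VB' cursor=2
After op 6 (backspace): buf='V' cursor=1
After op 7 (backspace): buf='(empty)' cursor=0
After op 8 (insert('A')): buf='A' cursor=1
After op 9 (left): buf='A' cursor=0
After op 10 (undo): buf='(empty)' cursor=0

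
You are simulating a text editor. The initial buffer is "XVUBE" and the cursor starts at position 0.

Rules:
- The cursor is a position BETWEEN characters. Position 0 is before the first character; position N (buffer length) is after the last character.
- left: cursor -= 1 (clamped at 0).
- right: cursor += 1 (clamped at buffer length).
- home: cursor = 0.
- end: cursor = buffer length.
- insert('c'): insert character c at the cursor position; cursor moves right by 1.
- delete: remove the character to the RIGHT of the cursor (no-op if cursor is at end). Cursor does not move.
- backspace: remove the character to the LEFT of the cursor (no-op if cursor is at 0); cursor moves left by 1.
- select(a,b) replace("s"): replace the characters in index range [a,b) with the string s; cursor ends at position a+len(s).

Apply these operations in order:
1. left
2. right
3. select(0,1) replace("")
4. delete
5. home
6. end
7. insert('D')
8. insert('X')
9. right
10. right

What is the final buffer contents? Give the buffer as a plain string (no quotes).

Answer: UBEDX

Derivation:
After op 1 (left): buf='XVUBE' cursor=0
After op 2 (right): buf='XVUBE' cursor=1
After op 3 (select(0,1) replace("")): buf='VUBE' cursor=0
After op 4 (delete): buf='UBE' cursor=0
After op 5 (home): buf='UBE' cursor=0
After op 6 (end): buf='UBE' cursor=3
After op 7 (insert('D')): buf='UBED' cursor=4
After op 8 (insert('X')): buf='UBEDX' cursor=5
After op 9 (right): buf='UBEDX' cursor=5
After op 10 (right): buf='UBEDX' cursor=5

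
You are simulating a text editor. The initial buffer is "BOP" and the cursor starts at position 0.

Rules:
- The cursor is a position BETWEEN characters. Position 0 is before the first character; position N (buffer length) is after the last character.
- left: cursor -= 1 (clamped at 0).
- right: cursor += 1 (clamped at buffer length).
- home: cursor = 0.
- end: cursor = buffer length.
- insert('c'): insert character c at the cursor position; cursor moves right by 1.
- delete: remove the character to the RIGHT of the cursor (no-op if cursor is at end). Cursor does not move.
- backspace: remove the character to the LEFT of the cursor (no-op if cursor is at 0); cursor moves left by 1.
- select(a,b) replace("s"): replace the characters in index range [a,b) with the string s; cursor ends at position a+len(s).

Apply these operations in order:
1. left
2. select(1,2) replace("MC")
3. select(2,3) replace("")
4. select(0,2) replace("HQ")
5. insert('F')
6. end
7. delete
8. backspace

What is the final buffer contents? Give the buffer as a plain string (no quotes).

Answer: HQF

Derivation:
After op 1 (left): buf='BOP' cursor=0
After op 2 (select(1,2) replace("MC")): buf='BMCP' cursor=3
After op 3 (select(2,3) replace("")): buf='BMP' cursor=2
After op 4 (select(0,2) replace("HQ")): buf='HQP' cursor=2
After op 5 (insert('F')): buf='HQFP' cursor=3
After op 6 (end): buf='HQFP' cursor=4
After op 7 (delete): buf='HQFP' cursor=4
After op 8 (backspace): buf='HQF' cursor=3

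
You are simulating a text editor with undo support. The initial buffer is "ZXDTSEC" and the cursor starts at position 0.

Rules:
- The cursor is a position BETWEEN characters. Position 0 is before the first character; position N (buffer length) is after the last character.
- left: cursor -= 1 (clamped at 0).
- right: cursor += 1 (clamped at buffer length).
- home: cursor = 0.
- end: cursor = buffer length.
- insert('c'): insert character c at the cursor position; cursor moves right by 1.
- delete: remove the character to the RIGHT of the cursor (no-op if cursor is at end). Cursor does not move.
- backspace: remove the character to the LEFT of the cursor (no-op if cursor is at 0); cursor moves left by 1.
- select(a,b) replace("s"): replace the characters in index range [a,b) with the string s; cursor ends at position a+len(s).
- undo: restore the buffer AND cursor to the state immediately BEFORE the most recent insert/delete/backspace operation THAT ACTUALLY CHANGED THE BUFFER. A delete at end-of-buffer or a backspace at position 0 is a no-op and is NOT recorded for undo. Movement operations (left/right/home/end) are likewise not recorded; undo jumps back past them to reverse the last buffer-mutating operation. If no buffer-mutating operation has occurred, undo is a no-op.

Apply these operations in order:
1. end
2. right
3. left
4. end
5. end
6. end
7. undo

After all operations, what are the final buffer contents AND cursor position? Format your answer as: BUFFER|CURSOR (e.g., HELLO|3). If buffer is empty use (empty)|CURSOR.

Answer: ZXDTSEC|7

Derivation:
After op 1 (end): buf='ZXDTSEC' cursor=7
After op 2 (right): buf='ZXDTSEC' cursor=7
After op 3 (left): buf='ZXDTSEC' cursor=6
After op 4 (end): buf='ZXDTSEC' cursor=7
After op 5 (end): buf='ZXDTSEC' cursor=7
After op 6 (end): buf='ZXDTSEC' cursor=7
After op 7 (undo): buf='ZXDTSEC' cursor=7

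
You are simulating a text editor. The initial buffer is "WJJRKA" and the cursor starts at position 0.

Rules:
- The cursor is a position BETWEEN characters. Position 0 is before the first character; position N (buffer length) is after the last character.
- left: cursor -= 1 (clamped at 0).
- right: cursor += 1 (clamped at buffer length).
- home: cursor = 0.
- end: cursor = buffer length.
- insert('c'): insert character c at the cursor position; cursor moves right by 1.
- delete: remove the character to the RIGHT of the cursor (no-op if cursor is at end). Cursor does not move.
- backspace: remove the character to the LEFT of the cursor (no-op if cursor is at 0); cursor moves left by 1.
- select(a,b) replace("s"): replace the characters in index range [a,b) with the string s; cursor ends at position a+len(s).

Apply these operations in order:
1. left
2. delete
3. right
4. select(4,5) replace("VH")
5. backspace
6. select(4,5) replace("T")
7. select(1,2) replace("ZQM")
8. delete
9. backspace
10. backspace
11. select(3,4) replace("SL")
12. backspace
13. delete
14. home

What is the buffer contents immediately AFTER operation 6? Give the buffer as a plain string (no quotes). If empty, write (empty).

Answer: JJRKT

Derivation:
After op 1 (left): buf='WJJRKA' cursor=0
After op 2 (delete): buf='JJRKA' cursor=0
After op 3 (right): buf='JJRKA' cursor=1
After op 4 (select(4,5) replace("VH")): buf='JJRKVH' cursor=6
After op 5 (backspace): buf='JJRKV' cursor=5
After op 6 (select(4,5) replace("T")): buf='JJRKT' cursor=5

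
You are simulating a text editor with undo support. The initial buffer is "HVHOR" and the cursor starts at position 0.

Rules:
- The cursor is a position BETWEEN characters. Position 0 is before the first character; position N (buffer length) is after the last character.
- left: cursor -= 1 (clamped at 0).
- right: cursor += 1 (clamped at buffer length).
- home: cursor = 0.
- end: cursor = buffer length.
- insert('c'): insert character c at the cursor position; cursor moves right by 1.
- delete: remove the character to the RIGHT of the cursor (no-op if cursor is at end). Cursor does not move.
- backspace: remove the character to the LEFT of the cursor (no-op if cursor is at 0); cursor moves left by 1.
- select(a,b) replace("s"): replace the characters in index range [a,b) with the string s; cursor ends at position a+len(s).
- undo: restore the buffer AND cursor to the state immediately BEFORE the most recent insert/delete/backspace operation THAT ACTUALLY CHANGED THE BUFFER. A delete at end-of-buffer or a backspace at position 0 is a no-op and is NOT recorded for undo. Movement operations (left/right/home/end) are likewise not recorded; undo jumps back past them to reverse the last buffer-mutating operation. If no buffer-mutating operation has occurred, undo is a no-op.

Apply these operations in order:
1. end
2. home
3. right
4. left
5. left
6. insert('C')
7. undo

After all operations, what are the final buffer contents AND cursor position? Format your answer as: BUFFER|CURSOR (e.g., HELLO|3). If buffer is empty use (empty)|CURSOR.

Answer: HVHOR|0

Derivation:
After op 1 (end): buf='HVHOR' cursor=5
After op 2 (home): buf='HVHOR' cursor=0
After op 3 (right): buf='HVHOR' cursor=1
After op 4 (left): buf='HVHOR' cursor=0
After op 5 (left): buf='HVHOR' cursor=0
After op 6 (insert('C')): buf='CHVHOR' cursor=1
After op 7 (undo): buf='HVHOR' cursor=0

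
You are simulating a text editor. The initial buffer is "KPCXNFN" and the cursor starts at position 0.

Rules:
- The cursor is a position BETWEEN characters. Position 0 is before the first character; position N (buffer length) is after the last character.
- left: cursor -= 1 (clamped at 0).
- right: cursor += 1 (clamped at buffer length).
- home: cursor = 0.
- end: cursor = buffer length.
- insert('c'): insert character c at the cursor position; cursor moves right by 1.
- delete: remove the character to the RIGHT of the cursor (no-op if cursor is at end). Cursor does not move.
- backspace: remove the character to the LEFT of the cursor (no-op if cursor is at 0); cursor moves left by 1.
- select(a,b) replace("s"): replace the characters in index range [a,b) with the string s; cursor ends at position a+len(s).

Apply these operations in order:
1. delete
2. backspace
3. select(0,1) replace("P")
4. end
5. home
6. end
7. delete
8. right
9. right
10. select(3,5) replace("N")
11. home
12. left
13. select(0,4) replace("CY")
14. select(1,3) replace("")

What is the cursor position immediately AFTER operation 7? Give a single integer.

After op 1 (delete): buf='PCXNFN' cursor=0
After op 2 (backspace): buf='PCXNFN' cursor=0
After op 3 (select(0,1) replace("P")): buf='PCXNFN' cursor=1
After op 4 (end): buf='PCXNFN' cursor=6
After op 5 (home): buf='PCXNFN' cursor=0
After op 6 (end): buf='PCXNFN' cursor=6
After op 7 (delete): buf='PCXNFN' cursor=6

Answer: 6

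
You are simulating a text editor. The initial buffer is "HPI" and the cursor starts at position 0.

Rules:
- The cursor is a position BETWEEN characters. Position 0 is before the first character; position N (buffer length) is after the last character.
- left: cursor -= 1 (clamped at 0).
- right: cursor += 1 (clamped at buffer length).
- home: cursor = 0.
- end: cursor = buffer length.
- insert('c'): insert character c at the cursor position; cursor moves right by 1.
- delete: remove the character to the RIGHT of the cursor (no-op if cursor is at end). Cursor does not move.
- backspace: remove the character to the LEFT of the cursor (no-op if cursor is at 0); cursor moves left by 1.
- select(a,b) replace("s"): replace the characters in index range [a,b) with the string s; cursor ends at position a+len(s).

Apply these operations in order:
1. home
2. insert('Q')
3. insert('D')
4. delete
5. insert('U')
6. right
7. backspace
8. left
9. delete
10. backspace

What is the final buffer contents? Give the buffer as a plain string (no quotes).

After op 1 (home): buf='HPI' cursor=0
After op 2 (insert('Q')): buf='QHPI' cursor=1
After op 3 (insert('D')): buf='QDHPI' cursor=2
After op 4 (delete): buf='QDPI' cursor=2
After op 5 (insert('U')): buf='QDUPI' cursor=3
After op 6 (right): buf='QDUPI' cursor=4
After op 7 (backspace): buf='QDUI' cursor=3
After op 8 (left): buf='QDUI' cursor=2
After op 9 (delete): buf='QDI' cursor=2
After op 10 (backspace): buf='QI' cursor=1

Answer: QI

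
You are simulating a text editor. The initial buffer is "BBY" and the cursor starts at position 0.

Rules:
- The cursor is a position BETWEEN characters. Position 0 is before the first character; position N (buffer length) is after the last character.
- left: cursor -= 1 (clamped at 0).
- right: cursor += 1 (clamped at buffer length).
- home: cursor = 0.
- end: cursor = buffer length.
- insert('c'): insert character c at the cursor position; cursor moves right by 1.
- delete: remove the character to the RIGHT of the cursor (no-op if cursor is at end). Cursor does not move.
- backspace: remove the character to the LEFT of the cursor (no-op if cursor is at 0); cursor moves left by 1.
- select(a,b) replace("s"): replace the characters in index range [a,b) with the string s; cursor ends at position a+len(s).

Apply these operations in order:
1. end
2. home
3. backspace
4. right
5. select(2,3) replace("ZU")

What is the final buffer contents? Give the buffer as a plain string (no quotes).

After op 1 (end): buf='BBY' cursor=3
After op 2 (home): buf='BBY' cursor=0
After op 3 (backspace): buf='BBY' cursor=0
After op 4 (right): buf='BBY' cursor=1
After op 5 (select(2,3) replace("ZU")): buf='BBZU' cursor=4

Answer: BBZU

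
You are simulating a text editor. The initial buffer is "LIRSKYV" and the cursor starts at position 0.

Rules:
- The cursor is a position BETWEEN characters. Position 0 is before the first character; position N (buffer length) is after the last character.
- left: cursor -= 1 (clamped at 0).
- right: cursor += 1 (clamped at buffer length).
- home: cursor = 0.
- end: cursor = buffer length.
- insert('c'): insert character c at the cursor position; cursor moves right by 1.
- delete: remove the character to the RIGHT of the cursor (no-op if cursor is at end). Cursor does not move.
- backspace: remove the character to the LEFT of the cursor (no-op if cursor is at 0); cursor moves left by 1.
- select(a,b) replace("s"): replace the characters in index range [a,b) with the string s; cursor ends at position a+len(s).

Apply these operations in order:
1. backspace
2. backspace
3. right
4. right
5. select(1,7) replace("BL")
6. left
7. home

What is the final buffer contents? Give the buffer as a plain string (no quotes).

Answer: LBL

Derivation:
After op 1 (backspace): buf='LIRSKYV' cursor=0
After op 2 (backspace): buf='LIRSKYV' cursor=0
After op 3 (right): buf='LIRSKYV' cursor=1
After op 4 (right): buf='LIRSKYV' cursor=2
After op 5 (select(1,7) replace("BL")): buf='LBL' cursor=3
After op 6 (left): buf='LBL' cursor=2
After op 7 (home): buf='LBL' cursor=0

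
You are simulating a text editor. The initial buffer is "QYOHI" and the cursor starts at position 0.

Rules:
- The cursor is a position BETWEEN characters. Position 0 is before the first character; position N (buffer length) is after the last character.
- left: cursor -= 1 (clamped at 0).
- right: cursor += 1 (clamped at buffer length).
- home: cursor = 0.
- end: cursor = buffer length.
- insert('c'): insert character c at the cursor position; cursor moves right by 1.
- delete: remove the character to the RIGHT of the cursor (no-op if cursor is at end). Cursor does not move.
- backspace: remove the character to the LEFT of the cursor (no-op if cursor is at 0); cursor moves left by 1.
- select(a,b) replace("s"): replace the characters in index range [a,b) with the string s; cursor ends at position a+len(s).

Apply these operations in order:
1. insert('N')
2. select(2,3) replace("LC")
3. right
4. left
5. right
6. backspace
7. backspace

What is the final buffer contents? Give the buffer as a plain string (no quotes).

Answer: NQLHI

Derivation:
After op 1 (insert('N')): buf='NQYOHI' cursor=1
After op 2 (select(2,3) replace("LC")): buf='NQLCOHI' cursor=4
After op 3 (right): buf='NQLCOHI' cursor=5
After op 4 (left): buf='NQLCOHI' cursor=4
After op 5 (right): buf='NQLCOHI' cursor=5
After op 6 (backspace): buf='NQLCHI' cursor=4
After op 7 (backspace): buf='NQLHI' cursor=3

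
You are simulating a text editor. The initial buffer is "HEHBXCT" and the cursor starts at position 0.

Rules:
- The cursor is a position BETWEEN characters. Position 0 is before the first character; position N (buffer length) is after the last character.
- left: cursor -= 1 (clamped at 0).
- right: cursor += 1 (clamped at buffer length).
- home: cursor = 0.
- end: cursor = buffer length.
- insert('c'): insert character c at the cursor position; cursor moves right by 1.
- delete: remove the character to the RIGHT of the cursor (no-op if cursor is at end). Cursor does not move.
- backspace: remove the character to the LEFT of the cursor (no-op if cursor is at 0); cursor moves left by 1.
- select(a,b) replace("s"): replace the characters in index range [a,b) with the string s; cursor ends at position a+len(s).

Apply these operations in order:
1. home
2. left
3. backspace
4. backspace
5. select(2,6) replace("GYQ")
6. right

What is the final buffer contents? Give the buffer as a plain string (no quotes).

Answer: HEGYQT

Derivation:
After op 1 (home): buf='HEHBXCT' cursor=0
After op 2 (left): buf='HEHBXCT' cursor=0
After op 3 (backspace): buf='HEHBXCT' cursor=0
After op 4 (backspace): buf='HEHBXCT' cursor=0
After op 5 (select(2,6) replace("GYQ")): buf='HEGYQT' cursor=5
After op 6 (right): buf='HEGYQT' cursor=6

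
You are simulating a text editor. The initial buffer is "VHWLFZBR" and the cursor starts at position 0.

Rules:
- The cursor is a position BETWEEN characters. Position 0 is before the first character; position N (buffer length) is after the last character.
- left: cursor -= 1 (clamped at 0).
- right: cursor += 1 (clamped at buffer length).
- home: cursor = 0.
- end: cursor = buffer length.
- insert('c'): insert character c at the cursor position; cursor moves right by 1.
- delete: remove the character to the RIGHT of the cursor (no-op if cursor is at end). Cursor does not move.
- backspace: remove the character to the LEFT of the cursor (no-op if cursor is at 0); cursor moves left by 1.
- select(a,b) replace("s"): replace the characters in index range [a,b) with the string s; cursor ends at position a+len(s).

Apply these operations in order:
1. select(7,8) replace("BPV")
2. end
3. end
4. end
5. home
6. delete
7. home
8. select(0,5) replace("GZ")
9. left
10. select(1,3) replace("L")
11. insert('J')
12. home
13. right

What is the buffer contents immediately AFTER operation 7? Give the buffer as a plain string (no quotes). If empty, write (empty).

After op 1 (select(7,8) replace("BPV")): buf='VHWLFZBBPV' cursor=10
After op 2 (end): buf='VHWLFZBBPV' cursor=10
After op 3 (end): buf='VHWLFZBBPV' cursor=10
After op 4 (end): buf='VHWLFZBBPV' cursor=10
After op 5 (home): buf='VHWLFZBBPV' cursor=0
After op 6 (delete): buf='HWLFZBBPV' cursor=0
After op 7 (home): buf='HWLFZBBPV' cursor=0

Answer: HWLFZBBPV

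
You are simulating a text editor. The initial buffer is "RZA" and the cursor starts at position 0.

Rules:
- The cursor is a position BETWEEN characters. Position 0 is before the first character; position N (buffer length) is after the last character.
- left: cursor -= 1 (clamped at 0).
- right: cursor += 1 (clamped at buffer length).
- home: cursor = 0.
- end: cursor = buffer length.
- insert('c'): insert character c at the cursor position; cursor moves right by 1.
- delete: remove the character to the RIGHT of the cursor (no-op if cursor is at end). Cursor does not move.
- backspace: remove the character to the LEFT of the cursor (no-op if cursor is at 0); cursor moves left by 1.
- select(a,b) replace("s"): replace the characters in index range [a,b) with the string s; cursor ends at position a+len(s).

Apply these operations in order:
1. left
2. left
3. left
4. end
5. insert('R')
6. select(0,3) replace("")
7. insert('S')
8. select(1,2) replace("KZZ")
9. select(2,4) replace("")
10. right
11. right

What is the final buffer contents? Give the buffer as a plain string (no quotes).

Answer: SK

Derivation:
After op 1 (left): buf='RZA' cursor=0
After op 2 (left): buf='RZA' cursor=0
After op 3 (left): buf='RZA' cursor=0
After op 4 (end): buf='RZA' cursor=3
After op 5 (insert('R')): buf='RZAR' cursor=4
After op 6 (select(0,3) replace("")): buf='R' cursor=0
After op 7 (insert('S')): buf='SR' cursor=1
After op 8 (select(1,2) replace("KZZ")): buf='SKZZ' cursor=4
After op 9 (select(2,4) replace("")): buf='SK' cursor=2
After op 10 (right): buf='SK' cursor=2
After op 11 (right): buf='SK' cursor=2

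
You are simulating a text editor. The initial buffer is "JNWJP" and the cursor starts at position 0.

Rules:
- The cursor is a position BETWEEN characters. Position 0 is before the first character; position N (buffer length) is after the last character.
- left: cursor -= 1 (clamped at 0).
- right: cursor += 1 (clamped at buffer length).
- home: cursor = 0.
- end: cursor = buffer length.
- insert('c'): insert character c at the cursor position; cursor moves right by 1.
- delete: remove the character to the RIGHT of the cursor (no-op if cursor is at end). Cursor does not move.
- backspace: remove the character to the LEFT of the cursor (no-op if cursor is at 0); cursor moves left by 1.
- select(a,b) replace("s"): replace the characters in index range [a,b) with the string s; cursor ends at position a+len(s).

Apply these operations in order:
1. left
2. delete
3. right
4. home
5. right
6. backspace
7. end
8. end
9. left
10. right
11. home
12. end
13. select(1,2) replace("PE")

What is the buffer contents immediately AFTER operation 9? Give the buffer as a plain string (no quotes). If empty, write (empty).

After op 1 (left): buf='JNWJP' cursor=0
After op 2 (delete): buf='NWJP' cursor=0
After op 3 (right): buf='NWJP' cursor=1
After op 4 (home): buf='NWJP' cursor=0
After op 5 (right): buf='NWJP' cursor=1
After op 6 (backspace): buf='WJP' cursor=0
After op 7 (end): buf='WJP' cursor=3
After op 8 (end): buf='WJP' cursor=3
After op 9 (left): buf='WJP' cursor=2

Answer: WJP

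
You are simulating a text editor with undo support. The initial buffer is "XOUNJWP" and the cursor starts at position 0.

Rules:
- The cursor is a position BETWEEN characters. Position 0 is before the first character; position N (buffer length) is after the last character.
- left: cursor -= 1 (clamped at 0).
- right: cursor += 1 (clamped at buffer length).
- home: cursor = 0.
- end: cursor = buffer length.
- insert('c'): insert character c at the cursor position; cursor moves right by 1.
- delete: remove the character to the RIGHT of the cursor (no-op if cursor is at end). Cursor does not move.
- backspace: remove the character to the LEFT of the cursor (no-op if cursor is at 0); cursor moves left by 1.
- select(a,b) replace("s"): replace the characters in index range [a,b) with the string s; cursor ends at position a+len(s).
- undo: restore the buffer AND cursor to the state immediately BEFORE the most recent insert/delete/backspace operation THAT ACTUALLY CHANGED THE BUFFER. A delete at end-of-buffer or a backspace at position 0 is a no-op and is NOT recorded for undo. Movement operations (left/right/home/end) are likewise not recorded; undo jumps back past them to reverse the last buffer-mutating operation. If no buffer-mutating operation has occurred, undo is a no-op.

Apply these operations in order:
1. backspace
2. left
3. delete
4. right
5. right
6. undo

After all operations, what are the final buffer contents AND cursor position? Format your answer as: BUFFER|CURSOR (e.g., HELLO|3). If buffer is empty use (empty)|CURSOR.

After op 1 (backspace): buf='XOUNJWP' cursor=0
After op 2 (left): buf='XOUNJWP' cursor=0
After op 3 (delete): buf='OUNJWP' cursor=0
After op 4 (right): buf='OUNJWP' cursor=1
After op 5 (right): buf='OUNJWP' cursor=2
After op 6 (undo): buf='XOUNJWP' cursor=0

Answer: XOUNJWP|0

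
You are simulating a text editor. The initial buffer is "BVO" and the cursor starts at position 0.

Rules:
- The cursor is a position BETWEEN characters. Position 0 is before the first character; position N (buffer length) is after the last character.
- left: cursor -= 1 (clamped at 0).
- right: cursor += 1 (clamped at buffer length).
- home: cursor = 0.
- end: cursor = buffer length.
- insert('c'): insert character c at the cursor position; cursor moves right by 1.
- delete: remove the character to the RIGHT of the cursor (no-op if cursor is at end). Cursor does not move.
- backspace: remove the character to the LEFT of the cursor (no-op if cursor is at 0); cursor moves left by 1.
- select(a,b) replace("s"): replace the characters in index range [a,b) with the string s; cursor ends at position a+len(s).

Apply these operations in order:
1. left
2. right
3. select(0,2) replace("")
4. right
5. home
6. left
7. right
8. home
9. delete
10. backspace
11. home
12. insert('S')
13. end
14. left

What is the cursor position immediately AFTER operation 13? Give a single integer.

After op 1 (left): buf='BVO' cursor=0
After op 2 (right): buf='BVO' cursor=1
After op 3 (select(0,2) replace("")): buf='O' cursor=0
After op 4 (right): buf='O' cursor=1
After op 5 (home): buf='O' cursor=0
After op 6 (left): buf='O' cursor=0
After op 7 (right): buf='O' cursor=1
After op 8 (home): buf='O' cursor=0
After op 9 (delete): buf='(empty)' cursor=0
After op 10 (backspace): buf='(empty)' cursor=0
After op 11 (home): buf='(empty)' cursor=0
After op 12 (insert('S')): buf='S' cursor=1
After op 13 (end): buf='S' cursor=1

Answer: 1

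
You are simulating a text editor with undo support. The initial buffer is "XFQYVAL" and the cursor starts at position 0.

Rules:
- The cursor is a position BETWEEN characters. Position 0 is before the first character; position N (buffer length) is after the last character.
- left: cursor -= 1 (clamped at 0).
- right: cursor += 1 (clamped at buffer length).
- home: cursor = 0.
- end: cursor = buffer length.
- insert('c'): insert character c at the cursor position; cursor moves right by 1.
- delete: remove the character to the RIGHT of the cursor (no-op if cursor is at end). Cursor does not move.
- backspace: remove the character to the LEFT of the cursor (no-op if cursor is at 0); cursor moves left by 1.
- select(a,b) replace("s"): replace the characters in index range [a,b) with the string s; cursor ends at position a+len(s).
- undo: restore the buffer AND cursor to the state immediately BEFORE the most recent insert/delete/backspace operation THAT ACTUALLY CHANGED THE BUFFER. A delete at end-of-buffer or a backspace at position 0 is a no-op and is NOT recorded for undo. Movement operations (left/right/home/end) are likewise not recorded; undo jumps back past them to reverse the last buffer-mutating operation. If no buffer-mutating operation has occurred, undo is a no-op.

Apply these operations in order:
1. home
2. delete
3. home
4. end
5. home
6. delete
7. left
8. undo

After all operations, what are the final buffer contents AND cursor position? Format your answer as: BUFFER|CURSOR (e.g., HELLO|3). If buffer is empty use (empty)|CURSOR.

Answer: FQYVAL|0

Derivation:
After op 1 (home): buf='XFQYVAL' cursor=0
After op 2 (delete): buf='FQYVAL' cursor=0
After op 3 (home): buf='FQYVAL' cursor=0
After op 4 (end): buf='FQYVAL' cursor=6
After op 5 (home): buf='FQYVAL' cursor=0
After op 6 (delete): buf='QYVAL' cursor=0
After op 7 (left): buf='QYVAL' cursor=0
After op 8 (undo): buf='FQYVAL' cursor=0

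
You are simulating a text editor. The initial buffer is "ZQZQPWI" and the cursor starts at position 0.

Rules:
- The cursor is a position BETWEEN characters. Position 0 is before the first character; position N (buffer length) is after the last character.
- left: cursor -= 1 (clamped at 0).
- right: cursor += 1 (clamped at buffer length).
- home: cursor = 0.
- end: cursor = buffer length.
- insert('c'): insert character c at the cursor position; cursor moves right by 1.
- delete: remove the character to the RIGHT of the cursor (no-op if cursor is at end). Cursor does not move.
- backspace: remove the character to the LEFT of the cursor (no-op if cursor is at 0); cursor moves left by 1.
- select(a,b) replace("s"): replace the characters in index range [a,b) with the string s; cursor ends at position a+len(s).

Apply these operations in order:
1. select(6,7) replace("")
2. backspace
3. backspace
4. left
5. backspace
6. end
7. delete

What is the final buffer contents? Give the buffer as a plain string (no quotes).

After op 1 (select(6,7) replace("")): buf='ZQZQPW' cursor=6
After op 2 (backspace): buf='ZQZQP' cursor=5
After op 3 (backspace): buf='ZQZQ' cursor=4
After op 4 (left): buf='ZQZQ' cursor=3
After op 5 (backspace): buf='ZQQ' cursor=2
After op 6 (end): buf='ZQQ' cursor=3
After op 7 (delete): buf='ZQQ' cursor=3

Answer: ZQQ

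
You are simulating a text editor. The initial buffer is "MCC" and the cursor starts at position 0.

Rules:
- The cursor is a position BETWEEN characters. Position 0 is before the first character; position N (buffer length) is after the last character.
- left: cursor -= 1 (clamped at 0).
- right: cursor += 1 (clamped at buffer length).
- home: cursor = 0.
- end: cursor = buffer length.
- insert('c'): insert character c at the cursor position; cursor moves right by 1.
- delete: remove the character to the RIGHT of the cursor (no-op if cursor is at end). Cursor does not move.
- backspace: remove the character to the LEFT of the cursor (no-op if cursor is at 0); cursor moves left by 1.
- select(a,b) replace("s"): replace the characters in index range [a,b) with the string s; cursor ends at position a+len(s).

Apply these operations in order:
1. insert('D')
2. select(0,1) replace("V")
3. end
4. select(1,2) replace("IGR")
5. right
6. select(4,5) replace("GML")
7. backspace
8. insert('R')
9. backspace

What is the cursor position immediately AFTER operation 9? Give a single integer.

After op 1 (insert('D')): buf='DMCC' cursor=1
After op 2 (select(0,1) replace("V")): buf='VMCC' cursor=1
After op 3 (end): buf='VMCC' cursor=4
After op 4 (select(1,2) replace("IGR")): buf='VIGRCC' cursor=4
After op 5 (right): buf='VIGRCC' cursor=5
After op 6 (select(4,5) replace("GML")): buf='VIGRGMLC' cursor=7
After op 7 (backspace): buf='VIGRGMC' cursor=6
After op 8 (insert('R')): buf='VIGRGMRC' cursor=7
After op 9 (backspace): buf='VIGRGMC' cursor=6

Answer: 6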